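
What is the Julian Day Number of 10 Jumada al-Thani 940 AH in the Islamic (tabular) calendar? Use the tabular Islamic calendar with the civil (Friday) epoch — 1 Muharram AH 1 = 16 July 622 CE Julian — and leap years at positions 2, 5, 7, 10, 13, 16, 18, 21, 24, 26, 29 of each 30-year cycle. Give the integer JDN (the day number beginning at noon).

In the proleptic Gregorian calendar the same day is 6 January 1534.
JDN 2400001 is 17 November 1858 CE (Gregorian), MJD 0; the target day is −118654 days from there, so JDN = 2281347.

2281347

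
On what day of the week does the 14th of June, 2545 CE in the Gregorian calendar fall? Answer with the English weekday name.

Monday

2650767 ≡ 0 (mod 7); counting from Monday = 0 gives Monday.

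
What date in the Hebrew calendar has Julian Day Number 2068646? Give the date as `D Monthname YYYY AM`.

19 Elul 4711 AM

JDN 2068646 is 29 August 951 in the proleptic Gregorian calendar.
In the Hebrew calendar that day is 19 Elul 4711 AM.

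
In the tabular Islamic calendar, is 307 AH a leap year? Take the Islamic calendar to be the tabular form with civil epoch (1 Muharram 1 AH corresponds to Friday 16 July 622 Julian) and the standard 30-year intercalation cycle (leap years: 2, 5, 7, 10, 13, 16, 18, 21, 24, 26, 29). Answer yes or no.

yes

Year 307 AH is year 7 of its 30-year cycle; leap positions are 2, 5, 7, 10, 13, 16, 18, 21, 24, 26, 29, so it is a leap year (355 days).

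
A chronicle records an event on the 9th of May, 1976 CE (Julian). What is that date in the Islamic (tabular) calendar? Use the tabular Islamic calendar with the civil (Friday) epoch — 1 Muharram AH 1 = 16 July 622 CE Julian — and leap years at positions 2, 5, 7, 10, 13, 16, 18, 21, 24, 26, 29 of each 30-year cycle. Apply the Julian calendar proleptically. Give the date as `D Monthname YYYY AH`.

Both dates share Julian Day Number 2442921; in the tabular Islamic calendar that is 23 Jumada al-Awwal 1396 AH.

23 Jumada al-Awwal 1396 AH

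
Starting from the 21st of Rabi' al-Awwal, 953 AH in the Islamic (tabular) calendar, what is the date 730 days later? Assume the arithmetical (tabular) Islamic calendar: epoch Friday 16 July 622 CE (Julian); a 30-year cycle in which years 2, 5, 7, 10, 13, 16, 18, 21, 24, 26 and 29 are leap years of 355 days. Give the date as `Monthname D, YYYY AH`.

Counting 730 days forward from JDN 2285876 reaches JDN 2286606, which is Rabi' al-Thani 12, 955 AH.

Rabi' al-Thani 12, 955 AH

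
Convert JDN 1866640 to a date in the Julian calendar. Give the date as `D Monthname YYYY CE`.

JDN 1866640 is 2 August 398 in the proleptic Gregorian calendar.
In the Julian calendar that day is 1 August 398 CE.

1 August 398 CE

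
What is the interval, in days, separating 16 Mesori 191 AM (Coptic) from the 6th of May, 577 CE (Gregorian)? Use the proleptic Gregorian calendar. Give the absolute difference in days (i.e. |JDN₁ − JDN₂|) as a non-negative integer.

37159

JDN of the first date = 1894772.
JDN of the second date = 1931931.
|1931931 − 1894772| = 37159.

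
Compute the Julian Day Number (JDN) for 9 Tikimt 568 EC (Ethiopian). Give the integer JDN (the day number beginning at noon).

Equivalently 9 October 575 (proleptic Gregorian).
JDN 2400001 is 17 November 1858 CE (Gregorian), MJD 0; the target day is −468645 days from there, so JDN = 1931356.

1931356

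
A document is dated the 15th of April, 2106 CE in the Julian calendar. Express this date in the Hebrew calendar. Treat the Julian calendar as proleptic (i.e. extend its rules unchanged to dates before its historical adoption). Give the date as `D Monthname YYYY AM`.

Both dates share Julian Day Number 2490379; in the Hebrew calendar that is 24 Nisan 5866 AM.

24 Nisan 5866 AM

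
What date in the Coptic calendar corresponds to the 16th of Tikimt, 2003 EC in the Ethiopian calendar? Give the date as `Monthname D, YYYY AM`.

Paopi 16, 1727 AM

Julian Day Number of the source date = 2455496.
Converting JDN 2455496 to the Coptic calendar gives 16 Paopi 1727 AM.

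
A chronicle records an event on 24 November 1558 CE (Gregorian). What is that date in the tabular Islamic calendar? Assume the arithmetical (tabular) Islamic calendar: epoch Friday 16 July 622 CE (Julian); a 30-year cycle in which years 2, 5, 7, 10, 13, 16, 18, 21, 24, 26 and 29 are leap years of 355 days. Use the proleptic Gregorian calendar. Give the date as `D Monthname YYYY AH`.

Both dates share Julian Day Number 2290435; in the tabular Islamic calendar that is 2 Safar 966 AH.

2 Safar 966 AH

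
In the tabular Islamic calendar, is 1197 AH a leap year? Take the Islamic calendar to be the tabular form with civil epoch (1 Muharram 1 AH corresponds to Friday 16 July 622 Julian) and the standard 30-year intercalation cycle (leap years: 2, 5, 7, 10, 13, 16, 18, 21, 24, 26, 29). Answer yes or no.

Year 1197 AH is year 27 of its 30-year cycle; leap positions are 2, 5, 7, 10, 13, 16, 18, 21, 24, 26, 29, so it is a common year (354 days).

no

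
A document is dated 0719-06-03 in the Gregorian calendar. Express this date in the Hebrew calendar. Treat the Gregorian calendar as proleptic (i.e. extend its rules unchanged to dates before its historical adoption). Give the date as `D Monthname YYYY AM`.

7 Sivan 4479 AM

Julian Day Number of the source date = 1983822.
Converting JDN 1983822 to the Hebrew calendar gives 7 Sivan 4479 AM.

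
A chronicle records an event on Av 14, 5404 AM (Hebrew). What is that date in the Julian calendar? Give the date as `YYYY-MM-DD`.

Both dates share Julian Day Number 2321747; in the Julian calendar that is 6 August 1644 CE.

1644-08-06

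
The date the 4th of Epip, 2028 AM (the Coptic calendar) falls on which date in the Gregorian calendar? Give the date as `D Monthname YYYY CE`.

14 July 2312 CE

Julian Day Number of the source date = 2565695.
Converting JDN 2565695 to the Gregorian calendar gives 14 July 2312 CE.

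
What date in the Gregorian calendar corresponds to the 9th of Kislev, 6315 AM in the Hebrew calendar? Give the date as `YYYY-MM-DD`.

Both dates share Julian Day Number 2654228; in the Gregorian calendar that is 5 December 2554 CE.

2554-12-05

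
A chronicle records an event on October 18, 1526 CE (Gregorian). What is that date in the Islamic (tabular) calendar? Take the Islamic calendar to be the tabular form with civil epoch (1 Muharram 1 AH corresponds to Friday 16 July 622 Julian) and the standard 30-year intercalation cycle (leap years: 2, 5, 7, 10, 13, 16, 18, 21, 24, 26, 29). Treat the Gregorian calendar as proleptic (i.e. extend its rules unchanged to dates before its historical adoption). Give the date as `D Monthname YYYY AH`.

1 Muharram 933 AH

Both dates share Julian Day Number 2278710; in the tabular Islamic calendar that is 1 Muharram 933 AH.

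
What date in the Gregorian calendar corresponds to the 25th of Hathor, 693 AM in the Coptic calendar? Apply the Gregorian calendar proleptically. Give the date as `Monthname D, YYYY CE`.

November 26, 976 CE

Julian Day Number of the source date = 2077867.
Converting JDN 2077867 to the Gregorian calendar gives 26 November 976 CE.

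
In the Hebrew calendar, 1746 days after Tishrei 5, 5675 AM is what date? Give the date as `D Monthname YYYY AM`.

The starting date is JDN 2420401; 2420401 + 1746 = 2422147.
JDN 2422147 corresponds to 9 Tammuz 5679 AM.

9 Tammuz 5679 AM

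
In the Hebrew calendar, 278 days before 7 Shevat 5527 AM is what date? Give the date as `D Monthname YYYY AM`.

The starting date is JDN 2366450; 2366450 − 278 = 2366172.
JDN 2366172 corresponds to 25 Nisan 5526 AM.

25 Nisan 5526 AM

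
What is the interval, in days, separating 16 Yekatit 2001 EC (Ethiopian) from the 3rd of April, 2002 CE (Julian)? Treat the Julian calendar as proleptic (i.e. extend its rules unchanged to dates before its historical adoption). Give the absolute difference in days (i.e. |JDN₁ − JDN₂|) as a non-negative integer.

2505

First date → JDN 2454886; second date → JDN 2452381.
The interval is |2454886 − 2452381| = 2505 days.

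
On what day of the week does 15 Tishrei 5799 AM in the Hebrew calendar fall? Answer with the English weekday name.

Thursday

This is JDN 2465711 (14 October 2038 Gregorian).
2465711 ≡ 3 (mod 7); counting from Monday = 0 gives Thursday.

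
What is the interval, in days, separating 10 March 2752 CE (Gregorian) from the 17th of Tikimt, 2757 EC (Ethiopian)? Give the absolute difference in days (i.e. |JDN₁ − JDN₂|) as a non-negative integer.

4620

JDN of the first date = 2726276.
JDN of the second date = 2730896.
|2730896 − 2726276| = 4620.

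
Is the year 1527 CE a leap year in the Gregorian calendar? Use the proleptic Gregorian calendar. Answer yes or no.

1527 is not divisible by 4, so it is a common year.

no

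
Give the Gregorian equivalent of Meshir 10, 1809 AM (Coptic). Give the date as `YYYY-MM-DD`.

2093-02-17

Julian Day Number of the source date = 2485561.
Converting JDN 2485561 to the Gregorian calendar gives 17 February 2093 CE.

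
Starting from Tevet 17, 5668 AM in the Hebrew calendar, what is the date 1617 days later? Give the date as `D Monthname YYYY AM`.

JDN of Tevet 17, 5668 AM = 2417932.
2417932 + 1617 = 2419549.
JDN 2419549 in the Hebrew calendar is 10 Sivan 5672 AM.

10 Sivan 5672 AM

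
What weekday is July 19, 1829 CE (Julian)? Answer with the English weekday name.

Friday

Equivalently 31 July 1829 Gregorian, JDN 2389300.
Since JDN mod 7 = 4 (0 = Monday), the day is Friday.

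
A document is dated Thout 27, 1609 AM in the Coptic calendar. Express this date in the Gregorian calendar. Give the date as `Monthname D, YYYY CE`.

October 6, 1892 CE

Both dates share Julian Day Number 2412378; in the Gregorian calendar that is 6 October 1892 CE.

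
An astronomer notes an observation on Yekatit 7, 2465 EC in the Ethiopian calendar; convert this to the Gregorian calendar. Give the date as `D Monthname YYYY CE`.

17 February 2473 CE

Julian Day Number of the source date = 2624353.
Converting JDN 2624353 to the Gregorian calendar gives 17 February 2473 CE.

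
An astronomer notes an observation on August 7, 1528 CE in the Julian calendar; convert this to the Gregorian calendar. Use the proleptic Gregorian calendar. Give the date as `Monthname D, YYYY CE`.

At this point the Julian calendar is 10 days behind the Gregorian.
7 August 1528 Julian + 10 days → 17 August 1528 Gregorian.

August 17, 1528 CE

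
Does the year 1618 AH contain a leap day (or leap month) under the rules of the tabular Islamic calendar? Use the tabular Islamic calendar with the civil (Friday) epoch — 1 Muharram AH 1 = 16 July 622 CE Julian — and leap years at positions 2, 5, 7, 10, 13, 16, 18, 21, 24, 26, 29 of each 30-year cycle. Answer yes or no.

no

Year 1618 AH is year 28 of its 30-year cycle; leap positions are 2, 5, 7, 10, 13, 16, 18, 21, 24, 26, 29, so it is a common year (354 days).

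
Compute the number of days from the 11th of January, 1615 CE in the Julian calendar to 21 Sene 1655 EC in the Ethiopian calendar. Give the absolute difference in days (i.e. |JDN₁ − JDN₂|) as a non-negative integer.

First date → JDN 2310947; second date → JDN 2328634.
The interval is |2310947 − 2328634| = 17687 days.

17687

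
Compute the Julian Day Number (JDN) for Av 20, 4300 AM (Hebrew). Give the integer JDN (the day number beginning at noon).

1918513

Equivalently 10 August 540 (proleptic Gregorian).
JDN 2299161 is 15 October 1582 CE (Gregorian); the target day is −380648 days from there, so JDN = 1918513.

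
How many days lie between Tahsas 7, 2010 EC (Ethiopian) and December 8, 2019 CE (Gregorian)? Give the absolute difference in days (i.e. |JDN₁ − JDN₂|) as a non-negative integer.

First date → JDN 2458104; second date → JDN 2458826.
The interval is |2458104 − 2458826| = 722 days.

722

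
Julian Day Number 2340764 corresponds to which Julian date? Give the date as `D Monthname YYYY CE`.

The Gregorian equivalent of JDN 2340764 is 9 September 1696.
In the Julian calendar that day is 30 August 1696 CE.

30 August 1696 CE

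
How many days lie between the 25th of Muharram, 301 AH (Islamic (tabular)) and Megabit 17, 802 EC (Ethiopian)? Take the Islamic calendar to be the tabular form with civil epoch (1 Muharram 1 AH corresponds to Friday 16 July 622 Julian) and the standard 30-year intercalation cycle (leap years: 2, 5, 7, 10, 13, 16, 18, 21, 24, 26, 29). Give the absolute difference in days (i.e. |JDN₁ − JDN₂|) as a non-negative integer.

First date → JDN 2054774; second date → JDN 2016982.
The interval is |2054774 − 2016982| = 37792 days.

37792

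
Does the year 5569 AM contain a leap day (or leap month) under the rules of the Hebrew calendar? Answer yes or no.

Hebrew year 5569 is year 2 of its 19-year Metonic cycle; leap years are at positions 3, 6, 8, 11, 14, 17, 19, so it is a common year (12 months).

no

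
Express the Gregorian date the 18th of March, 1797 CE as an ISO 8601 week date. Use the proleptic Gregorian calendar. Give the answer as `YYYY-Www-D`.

1797-W11-6

The weekday is Saturday (ISO weekday 6).
That Saturday belongs to ISO week 11 of ISO year 1797.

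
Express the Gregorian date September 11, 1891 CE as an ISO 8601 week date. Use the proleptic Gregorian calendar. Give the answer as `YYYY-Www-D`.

The weekday is Friday (ISO weekday 5).
That Friday belongs to ISO week 37 of ISO year 1891.

1891-W37-5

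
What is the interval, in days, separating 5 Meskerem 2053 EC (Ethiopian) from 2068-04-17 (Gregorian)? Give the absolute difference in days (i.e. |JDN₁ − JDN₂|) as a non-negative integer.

2771

JDN of the first date = 2473718.
JDN of the second date = 2476489.
|2476489 − 2473718| = 2771.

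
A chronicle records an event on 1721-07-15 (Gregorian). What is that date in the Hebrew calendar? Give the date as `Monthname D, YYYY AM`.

Both dates share Julian Day Number 2349838; in the Hebrew calendar that is 20 Tammuz 5481 AM.

Tammuz 20, 5481 AM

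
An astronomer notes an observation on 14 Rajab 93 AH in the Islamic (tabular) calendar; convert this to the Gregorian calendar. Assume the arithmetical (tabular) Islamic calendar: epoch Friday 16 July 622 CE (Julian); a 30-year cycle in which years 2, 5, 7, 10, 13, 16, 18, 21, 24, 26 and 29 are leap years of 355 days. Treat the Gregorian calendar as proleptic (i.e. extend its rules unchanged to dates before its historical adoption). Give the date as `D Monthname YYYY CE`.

30 April 712 CE

Both dates share Julian Day Number 1981232; in the Gregorian calendar that is 30 April 712 CE.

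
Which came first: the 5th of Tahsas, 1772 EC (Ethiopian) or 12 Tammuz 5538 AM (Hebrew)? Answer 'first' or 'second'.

second

Converting both to JDN: 2371173 vs 2370649; the smaller is the second.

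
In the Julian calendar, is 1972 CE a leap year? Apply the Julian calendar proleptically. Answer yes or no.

1972 mod 4 = 0, so it is a leap year in the Julian calendar.

yes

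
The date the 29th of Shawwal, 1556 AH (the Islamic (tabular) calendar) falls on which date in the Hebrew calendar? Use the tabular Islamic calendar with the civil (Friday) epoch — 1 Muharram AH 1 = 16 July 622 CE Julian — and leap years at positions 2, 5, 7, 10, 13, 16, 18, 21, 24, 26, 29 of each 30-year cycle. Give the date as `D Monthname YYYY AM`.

The source date corresponds to 18 January 2132 in the Gregorian calendar (JDN 2499774).
That day falls on 29 Tevet 5892 AM in the Hebrew calendar.

29 Tevet 5892 AM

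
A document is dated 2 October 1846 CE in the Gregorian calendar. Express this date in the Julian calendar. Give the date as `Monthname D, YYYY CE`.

For dates in this range the Gregorian date is 12 days ahead of the Julian.
2 October 1846 Gregorian − 12 days → 20 September 1846 Julian.

September 20, 1846 CE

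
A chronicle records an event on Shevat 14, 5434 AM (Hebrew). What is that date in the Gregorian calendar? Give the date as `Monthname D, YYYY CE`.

Julian Day Number of the source date = 2332497.
Converting JDN 2332497 to the Gregorian calendar gives 21 January 1674 CE.

January 21, 1674 CE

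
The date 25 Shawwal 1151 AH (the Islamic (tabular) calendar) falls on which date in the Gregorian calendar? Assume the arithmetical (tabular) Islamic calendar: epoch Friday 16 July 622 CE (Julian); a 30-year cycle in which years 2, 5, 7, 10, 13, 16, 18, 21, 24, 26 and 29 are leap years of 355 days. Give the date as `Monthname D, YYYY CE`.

February 5, 1739 CE

Julian Day Number of the source date = 2356252.
Converting JDN 2356252 to the Gregorian calendar gives 5 February 1739 CE.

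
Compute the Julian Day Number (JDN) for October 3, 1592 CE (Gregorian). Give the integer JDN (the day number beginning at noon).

JDN 2299161 is 15 October 1582 CE (Gregorian); the target day is +3641 days from there, so JDN = 2302802.

2302802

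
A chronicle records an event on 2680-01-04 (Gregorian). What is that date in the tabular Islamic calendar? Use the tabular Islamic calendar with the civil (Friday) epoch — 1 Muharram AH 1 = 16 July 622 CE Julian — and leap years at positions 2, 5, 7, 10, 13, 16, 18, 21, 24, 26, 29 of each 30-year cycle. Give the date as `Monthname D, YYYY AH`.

Julian Day Number of the source date = 2699913.
Converting JDN 2699913 to the tabular Islamic calendar gives 10 Sha'ban 2121 AH.

Sha'ban 10, 2121 AH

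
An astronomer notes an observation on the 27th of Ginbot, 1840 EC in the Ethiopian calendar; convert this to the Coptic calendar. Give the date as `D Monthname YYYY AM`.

Julian Day Number of the source date = 2396182.
Converting JDN 2396182 to the Coptic calendar gives 27 Pashons 1564 AM.

27 Pashons 1564 AM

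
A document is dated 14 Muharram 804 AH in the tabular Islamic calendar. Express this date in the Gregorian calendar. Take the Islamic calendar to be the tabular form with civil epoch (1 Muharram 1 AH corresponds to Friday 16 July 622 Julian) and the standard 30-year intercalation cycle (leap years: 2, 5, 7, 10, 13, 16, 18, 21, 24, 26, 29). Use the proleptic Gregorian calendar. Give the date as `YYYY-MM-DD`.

Both dates share Julian Day Number 2233009; in the Gregorian calendar that is 2 September 1401 CE.

1401-09-02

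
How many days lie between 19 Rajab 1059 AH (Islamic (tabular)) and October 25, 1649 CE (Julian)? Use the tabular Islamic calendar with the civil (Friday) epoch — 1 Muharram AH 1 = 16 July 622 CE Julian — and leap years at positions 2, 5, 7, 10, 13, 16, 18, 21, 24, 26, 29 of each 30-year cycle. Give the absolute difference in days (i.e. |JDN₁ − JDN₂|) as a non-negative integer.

98

JDN of the first date = 2323555.
JDN of the second date = 2323653.
|2323653 − 2323555| = 98.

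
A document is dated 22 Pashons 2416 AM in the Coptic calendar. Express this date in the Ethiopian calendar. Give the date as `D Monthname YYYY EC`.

22 Ginbot 2692 EC

Julian Day Number of the source date = 2707370.
Converting JDN 2707370 to the Ethiopian calendar gives 22 Ginbot 2692 EC.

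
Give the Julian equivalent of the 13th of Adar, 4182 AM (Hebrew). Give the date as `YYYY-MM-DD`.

The source date corresponds to 21 February 422 in the proleptic Gregorian calendar (JDN 1875244).
That day falls on 20 February 422 CE in the Julian calendar.

0422-02-20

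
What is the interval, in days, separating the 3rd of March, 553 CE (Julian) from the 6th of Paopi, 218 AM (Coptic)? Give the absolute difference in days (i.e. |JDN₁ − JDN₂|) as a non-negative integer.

18779

First date → JDN 1923103; second date → JDN 1904324.
The interval is |1923103 − 1904324| = 18779 days.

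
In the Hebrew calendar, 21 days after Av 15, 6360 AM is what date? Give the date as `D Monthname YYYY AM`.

6 Elul 6360 AM

Counting 21 days forward from JDN 2670918 reaches JDN 2670939, which is 6 Elul 6360 AM.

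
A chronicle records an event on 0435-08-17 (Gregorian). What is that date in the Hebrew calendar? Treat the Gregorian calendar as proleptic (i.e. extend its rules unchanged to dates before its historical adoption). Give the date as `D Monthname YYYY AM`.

Both dates share Julian Day Number 1880169; in the Hebrew calendar that is 6 Elul 4195 AM.

6 Elul 4195 AM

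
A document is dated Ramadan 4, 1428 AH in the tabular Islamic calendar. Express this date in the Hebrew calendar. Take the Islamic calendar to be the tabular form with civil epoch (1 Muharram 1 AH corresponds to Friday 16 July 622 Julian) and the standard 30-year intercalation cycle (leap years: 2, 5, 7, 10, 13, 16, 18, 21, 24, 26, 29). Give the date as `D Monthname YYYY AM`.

The source date corresponds to 16 September 2007 in the Gregorian calendar (JDN 2454360).
That day falls on 4 Tishrei 5768 AM in the Hebrew calendar.

4 Tishrei 5768 AM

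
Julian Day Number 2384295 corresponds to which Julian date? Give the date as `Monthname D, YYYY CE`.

November 5, 1815 CE

The Gregorian equivalent of JDN 2384295 is 17 November 1815.
In the Julian calendar that day is November 5, 1815 CE.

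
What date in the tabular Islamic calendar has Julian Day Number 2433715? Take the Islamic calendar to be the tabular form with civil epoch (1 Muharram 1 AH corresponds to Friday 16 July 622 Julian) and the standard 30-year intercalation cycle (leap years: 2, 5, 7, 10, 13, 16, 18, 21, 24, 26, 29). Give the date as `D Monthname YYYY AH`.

30 Jumada al-Awwal 1370 AH

JDN 2433715 is 9 March 1951 in the Gregorian calendar.
In the tabular Islamic calendar that day is 30 Jumada al-Awwal 1370 AH.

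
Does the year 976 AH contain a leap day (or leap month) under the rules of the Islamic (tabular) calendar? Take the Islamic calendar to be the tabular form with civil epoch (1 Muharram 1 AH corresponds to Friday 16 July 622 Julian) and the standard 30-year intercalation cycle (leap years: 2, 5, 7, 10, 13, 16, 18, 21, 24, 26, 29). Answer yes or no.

Year 976 AH is year 16 of its 30-year cycle; leap positions are 2, 5, 7, 10, 13, 16, 18, 21, 24, 26, 29, so it is a leap year (355 days).

yes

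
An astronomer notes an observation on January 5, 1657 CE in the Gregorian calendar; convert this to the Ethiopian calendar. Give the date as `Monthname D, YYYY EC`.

Both dates share Julian Day Number 2326272; in the Ethiopian calendar that is 30 Tahsas 1649 EC.

Tahsas 30, 1649 EC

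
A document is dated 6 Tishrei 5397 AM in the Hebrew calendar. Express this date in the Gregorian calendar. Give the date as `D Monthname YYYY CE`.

Both dates share Julian Day Number 2318875; in the Gregorian calendar that is 5 October 1636 CE.

5 October 1636 CE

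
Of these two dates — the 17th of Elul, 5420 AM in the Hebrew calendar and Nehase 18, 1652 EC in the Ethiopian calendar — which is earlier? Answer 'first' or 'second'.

second

First date → JDN 2327599; second date → JDN 2327596.
JDN 2327596 < JDN 2327599, so the second date is earlier.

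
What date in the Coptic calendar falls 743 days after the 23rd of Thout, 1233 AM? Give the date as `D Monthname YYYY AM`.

6 Paopi 1235 AM

Counting 743 days forward from JDN 2275040 reaches JDN 2275783, which is 6 Paopi 1235 AM.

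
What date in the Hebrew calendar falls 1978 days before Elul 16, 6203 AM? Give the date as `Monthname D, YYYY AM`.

JDN of Elul 16, 6203 AM = 2613602.
2613602 − 1978 = 2611624.
JDN 2611624 in the Hebrew calendar is Nisan 18, 6198 AM.

Nisan 18, 6198 AM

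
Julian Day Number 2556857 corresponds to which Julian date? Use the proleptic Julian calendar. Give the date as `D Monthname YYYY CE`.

17 April 2288 CE

The Gregorian equivalent of JDN 2556857 is 2 May 2288.
In the Julian calendar that day is 17 April 2288 CE.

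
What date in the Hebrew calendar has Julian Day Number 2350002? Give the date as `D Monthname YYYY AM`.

The Gregorian equivalent of JDN 2350002 is 26 December 1721.
In the Hebrew calendar that day is 6 Tevet 5482 AM.

6 Tevet 5482 AM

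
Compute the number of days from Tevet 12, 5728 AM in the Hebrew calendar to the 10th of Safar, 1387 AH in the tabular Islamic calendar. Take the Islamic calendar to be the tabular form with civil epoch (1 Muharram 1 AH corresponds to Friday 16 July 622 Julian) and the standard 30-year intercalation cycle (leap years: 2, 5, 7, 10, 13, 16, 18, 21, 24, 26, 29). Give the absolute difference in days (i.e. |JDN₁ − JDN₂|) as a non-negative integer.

JDN of the first date = 2439869.
JDN of the second date = 2439631.
|2439631 − 2439869| = 238.

238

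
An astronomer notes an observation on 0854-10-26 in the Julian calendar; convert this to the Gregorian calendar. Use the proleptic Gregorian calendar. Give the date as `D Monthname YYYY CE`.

For dates in this range the Gregorian date is 4 days ahead of the Julian.
26 October 854 Julian + 4 days → 30 October 854 Gregorian.

30 October 854 CE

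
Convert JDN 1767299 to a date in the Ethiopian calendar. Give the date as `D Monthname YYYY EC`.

JDN 1767299 is 7 August 126 in the proleptic Gregorian calendar.
In the Ethiopian calendar that day is 15 Nehase 118 EC.

15 Nehase 118 EC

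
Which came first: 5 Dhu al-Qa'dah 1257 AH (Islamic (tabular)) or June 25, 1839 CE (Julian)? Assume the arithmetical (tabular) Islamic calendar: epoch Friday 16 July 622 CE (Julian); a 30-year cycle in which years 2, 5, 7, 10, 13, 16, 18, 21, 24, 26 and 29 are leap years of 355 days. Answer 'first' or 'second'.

The two dates have Julian Day Numbers 2393824 and 2392928 respectively.
Since 2392928 < 2393824, the second date comes first.

second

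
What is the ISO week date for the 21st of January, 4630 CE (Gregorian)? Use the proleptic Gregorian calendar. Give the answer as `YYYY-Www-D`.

The weekday is Thursday (ISO weekday 4).
That Thursday belongs to ISO week 3 of ISO year 4630.

4630-W03-4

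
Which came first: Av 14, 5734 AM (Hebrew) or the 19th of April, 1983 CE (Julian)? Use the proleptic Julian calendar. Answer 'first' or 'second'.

first

First date → JDN 2442262; second date → JDN 2445457.
JDN 2442262 < JDN 2445457, so the first date is earlier.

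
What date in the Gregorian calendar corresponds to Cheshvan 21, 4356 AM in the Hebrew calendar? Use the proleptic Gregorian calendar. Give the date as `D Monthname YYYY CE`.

1 November 595 CE

Julian Day Number of the source date = 1938684.
Converting JDN 1938684 to the Gregorian calendar gives 1 November 595 CE.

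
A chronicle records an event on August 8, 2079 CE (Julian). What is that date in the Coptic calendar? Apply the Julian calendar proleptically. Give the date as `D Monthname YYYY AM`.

Julian Day Number of the source date = 2480632.
Converting JDN 2480632 to the Coptic calendar gives 15 Mesori 1795 AM.

15 Mesori 1795 AM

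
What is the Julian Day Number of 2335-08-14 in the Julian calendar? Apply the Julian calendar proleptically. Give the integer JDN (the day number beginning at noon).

Equivalently 30 August 2335 (Gregorian).
JDN 2400001 is 17 November 1858 CE (Gregorian), MJD 0; the target day is +174141 days from there, so JDN = 2574142.

2574142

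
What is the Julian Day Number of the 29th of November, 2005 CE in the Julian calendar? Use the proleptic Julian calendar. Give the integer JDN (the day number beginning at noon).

2453717

In the Gregorian calendar the same day is 12 December 2005.
JDN 2451545 is 1 January 2000 CE (Gregorian); the target day is +2172 days from there, so JDN = 2453717.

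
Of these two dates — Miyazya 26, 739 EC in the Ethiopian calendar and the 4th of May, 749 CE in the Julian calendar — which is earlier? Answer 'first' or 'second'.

first

First date → JDN 1994010; second date → JDN 1994754.
JDN 1994010 < JDN 1994754, so the first date is earlier.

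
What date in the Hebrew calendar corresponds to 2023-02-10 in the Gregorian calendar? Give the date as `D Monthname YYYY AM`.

19 Shevat 5783 AM

Both dates share Julian Day Number 2459986; in the Hebrew calendar that is 19 Shevat 5783 AM.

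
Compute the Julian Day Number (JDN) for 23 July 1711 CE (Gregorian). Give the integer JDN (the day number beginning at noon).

JDN 2299161 is 15 October 1582 CE (Gregorian); the target day is +47032 days from there, so JDN = 2346193.

2346193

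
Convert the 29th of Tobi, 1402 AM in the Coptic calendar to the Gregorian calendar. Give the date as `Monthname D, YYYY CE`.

February 3, 1686 CE

Julian Day Number of the source date = 2336893.
Converting JDN 2336893 to the Gregorian calendar gives 3 February 1686 CE.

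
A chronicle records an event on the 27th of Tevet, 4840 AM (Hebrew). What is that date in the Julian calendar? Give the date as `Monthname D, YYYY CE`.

December 23, 1079 CE

Julian Day Number of the source date = 2115519.
Converting JDN 2115519 to the Julian calendar gives 23 December 1079 CE.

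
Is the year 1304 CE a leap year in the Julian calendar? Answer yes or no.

1304 mod 4 = 0, so it is a leap year in the Julian calendar.

yes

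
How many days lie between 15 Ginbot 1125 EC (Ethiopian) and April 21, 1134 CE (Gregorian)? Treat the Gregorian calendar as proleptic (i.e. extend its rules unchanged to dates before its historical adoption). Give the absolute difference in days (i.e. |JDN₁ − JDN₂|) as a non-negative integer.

JDN of the first date = 2135016.
JDN of the second date = 2135355.
|2135355 − 2135016| = 339.

339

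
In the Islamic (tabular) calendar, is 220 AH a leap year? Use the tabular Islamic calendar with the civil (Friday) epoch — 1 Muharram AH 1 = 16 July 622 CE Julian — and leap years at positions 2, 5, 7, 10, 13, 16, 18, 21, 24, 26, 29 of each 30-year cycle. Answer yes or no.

Year 220 AH is year 10 of its 30-year cycle; leap positions are 2, 5, 7, 10, 13, 16, 18, 21, 24, 26, 29, so it is a leap year (355 days).

yes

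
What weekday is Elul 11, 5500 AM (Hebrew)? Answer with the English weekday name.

Saturday

In the Gregorian calendar this is 3 September 1740 (JDN 2356828).
2356828 ≡ 5 (mod 7); counting from Monday = 0 gives Saturday.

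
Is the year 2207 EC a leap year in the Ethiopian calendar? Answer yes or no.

yes

2207 mod 4 = 3; in the Ethiopian calendar a year is leap when year mod 4 = 3, so it is a leap year.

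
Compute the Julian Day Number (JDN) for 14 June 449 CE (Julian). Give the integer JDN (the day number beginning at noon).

1885220

Equivalently 15 June 449 (proleptic Gregorian).
JDN 2400001 is 17 November 1858 CE (Gregorian), MJD 0; the target day is −514781 days from there, so JDN = 1885220.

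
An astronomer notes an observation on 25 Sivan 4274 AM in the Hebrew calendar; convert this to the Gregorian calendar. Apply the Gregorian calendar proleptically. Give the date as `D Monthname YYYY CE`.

Both dates share Julian Day Number 1908951; in the Gregorian calendar that is 6 June 514 CE.

6 June 514 CE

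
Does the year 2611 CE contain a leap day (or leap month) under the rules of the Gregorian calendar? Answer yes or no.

2611 is not divisible by 4, so it is a common year.

no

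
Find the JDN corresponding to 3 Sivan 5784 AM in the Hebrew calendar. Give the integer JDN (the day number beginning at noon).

In the Gregorian calendar the same day is 9 June 2024.
JDN 2451545 is 1 January 2000 CE (Gregorian); the target day is +8926 days from there, so JDN = 2460471.

2460471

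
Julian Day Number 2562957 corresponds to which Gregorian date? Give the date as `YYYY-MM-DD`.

JDN 2451545 is 1 Jan 2000; 2562957 is +111412 days from there.

2305-01-14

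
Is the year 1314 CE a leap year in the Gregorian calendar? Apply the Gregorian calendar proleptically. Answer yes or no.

no

1314 is not divisible by 4, so it is a common year.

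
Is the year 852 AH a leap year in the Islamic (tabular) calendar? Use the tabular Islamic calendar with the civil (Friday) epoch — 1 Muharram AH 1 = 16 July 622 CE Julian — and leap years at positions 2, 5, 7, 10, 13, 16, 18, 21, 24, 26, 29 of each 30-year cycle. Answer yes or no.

Year 852 AH is year 12 of its 30-year cycle; leap positions are 2, 5, 7, 10, 13, 16, 18, 21, 24, 26, 29, so it is a common year (354 days).

no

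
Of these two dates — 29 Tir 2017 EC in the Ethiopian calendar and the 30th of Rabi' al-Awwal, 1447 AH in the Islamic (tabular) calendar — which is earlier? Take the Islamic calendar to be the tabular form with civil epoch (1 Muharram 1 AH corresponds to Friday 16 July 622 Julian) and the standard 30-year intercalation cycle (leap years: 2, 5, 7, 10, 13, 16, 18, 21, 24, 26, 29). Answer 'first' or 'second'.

first

Converting both to JDN: 2460713 vs 2460942; the smaller is the first.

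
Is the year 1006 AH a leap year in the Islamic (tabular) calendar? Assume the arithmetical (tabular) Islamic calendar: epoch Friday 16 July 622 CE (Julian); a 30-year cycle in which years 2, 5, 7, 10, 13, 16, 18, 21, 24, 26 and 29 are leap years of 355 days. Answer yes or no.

yes

Year 1006 AH is year 16 of its 30-year cycle; leap positions are 2, 5, 7, 10, 13, 16, 18, 21, 24, 26, 29, so it is a leap year (355 days).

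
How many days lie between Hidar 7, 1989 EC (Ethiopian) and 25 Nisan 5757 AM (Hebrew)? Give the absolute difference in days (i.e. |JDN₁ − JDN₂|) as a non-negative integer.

JDN of the first date = 2450404.
JDN of the second date = 2450571.
|2450571 − 2450404| = 167.

167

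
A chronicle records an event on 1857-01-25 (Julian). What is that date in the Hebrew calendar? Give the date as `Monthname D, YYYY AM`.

Shevat 12, 5617 AM

Both dates share Julian Day Number 2399352; in the Hebrew calendar that is 12 Shevat 5617 AM.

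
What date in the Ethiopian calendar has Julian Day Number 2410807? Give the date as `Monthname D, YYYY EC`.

JDN 2410807 is 18 June 1888 in the Gregorian calendar.
In the Ethiopian calendar that day is Sene 12, 1880 EC.

Sene 12, 1880 EC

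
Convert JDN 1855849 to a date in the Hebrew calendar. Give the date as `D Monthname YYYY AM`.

19 Shevat 4129 AM

JDN 1855849 is 15 January 369 in the proleptic Gregorian calendar.
In the Hebrew calendar that day is 19 Shevat 4129 AM.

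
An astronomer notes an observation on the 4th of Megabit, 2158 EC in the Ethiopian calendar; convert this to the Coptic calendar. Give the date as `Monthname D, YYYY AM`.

Paremhat 4, 1882 AM

Julian Day Number of the source date = 2512248.
Converting JDN 2512248 to the Coptic calendar gives 4 Paremhat 1882 AM.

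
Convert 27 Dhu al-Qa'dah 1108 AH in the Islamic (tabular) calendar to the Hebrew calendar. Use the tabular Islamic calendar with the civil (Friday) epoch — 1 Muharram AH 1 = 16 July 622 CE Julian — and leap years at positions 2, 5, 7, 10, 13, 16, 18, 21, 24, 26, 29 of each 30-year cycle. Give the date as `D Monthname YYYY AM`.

28 Sivan 5457 AM

The source date corresponds to 17 June 1697 in the Gregorian calendar (JDN 2341045).
That day falls on 28 Sivan 5457 AM in the Hebrew calendar.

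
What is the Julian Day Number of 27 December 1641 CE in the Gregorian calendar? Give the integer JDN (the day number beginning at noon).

JDN 2299161 is 15 October 1582 CE (Gregorian); the target day is +21623 days from there, so JDN = 2320784.

2320784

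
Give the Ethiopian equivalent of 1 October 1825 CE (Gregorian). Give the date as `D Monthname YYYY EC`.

22 Meskerem 1818 EC

Julian Day Number of the source date = 2387901.
Converting JDN 2387901 to the Ethiopian calendar gives 22 Meskerem 1818 EC.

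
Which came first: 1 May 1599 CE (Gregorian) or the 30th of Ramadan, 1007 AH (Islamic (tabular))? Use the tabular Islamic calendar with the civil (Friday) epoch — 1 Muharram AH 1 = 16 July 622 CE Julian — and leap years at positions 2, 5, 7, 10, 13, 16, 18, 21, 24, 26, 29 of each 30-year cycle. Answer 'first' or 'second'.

second

Converting both to JDN: 2305203 vs 2305198; the smaller is the second.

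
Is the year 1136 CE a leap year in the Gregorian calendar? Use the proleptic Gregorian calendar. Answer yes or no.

1136 is divisible by 4 and not by 100, so it is a leap year.

yes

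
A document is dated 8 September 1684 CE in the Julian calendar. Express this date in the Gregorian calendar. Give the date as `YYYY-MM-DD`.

1684-09-18

At this point the Julian calendar is 10 days behind the Gregorian.
8 September 1684 Julian + 10 days → 18 September 1684 Gregorian.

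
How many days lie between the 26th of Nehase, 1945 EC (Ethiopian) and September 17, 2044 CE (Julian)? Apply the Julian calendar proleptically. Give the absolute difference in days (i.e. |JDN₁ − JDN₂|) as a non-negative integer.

33267

JDN of the first date = 2434622.
JDN of the second date = 2467889.
|2467889 − 2434622| = 33267.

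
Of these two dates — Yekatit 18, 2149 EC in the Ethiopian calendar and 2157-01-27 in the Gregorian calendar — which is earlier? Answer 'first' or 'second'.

second

Converting both to JDN: 2508945 vs 2508915; the smaller is the second.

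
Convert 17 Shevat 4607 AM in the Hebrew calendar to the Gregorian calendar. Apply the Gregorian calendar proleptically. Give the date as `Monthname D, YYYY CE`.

February 11, 847 CE

Julian Day Number of the source date = 2030462.
Converting JDN 2030462 to the Gregorian calendar gives 11 February 847 CE.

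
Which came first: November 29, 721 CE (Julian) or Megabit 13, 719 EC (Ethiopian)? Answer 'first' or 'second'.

first

First date → JDN 1984736; second date → JDN 1986662.
JDN 1984736 < JDN 1986662, so the first date is earlier.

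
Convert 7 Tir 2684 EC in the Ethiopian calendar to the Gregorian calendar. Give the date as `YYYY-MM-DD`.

2692-01-21

Both dates share Julian Day Number 2704313; in the Gregorian calendar that is 21 January 2692 CE.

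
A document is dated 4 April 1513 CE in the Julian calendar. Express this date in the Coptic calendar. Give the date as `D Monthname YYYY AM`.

9 Parmouti 1229 AM

Julian Day Number of the source date = 2273775.
Converting JDN 2273775 to the Coptic calendar gives 9 Parmouti 1229 AM.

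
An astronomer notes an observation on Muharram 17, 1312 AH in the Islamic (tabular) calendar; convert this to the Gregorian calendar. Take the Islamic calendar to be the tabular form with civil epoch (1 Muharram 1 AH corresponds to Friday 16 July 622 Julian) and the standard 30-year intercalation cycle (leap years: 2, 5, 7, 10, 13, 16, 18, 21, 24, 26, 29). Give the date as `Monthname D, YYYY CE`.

Both dates share Julian Day Number 2413031; in the Gregorian calendar that is 21 July 1894 CE.

July 21, 1894 CE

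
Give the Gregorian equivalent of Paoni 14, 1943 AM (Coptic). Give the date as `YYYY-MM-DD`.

Julian Day Number of the source date = 2534628.
Converting JDN 2534628 to the Gregorian calendar gives 23 June 2227 CE.

2227-06-23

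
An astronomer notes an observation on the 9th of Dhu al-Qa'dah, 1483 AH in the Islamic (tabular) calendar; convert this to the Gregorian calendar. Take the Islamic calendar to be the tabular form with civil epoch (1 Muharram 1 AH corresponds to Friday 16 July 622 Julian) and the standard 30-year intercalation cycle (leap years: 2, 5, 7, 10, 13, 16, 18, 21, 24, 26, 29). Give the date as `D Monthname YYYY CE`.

Both dates share Julian Day Number 2473914; in the Gregorian calendar that is 30 March 2061 CE.

30 March 2061 CE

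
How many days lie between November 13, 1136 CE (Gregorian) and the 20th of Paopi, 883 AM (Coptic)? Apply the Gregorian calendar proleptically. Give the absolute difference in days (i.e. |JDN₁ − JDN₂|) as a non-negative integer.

10937

First date → JDN 2136292; second date → JDN 2147229.
The interval is |2136292 − 2147229| = 10937 days.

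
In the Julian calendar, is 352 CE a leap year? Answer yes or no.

352 mod 4 = 0, so it is a leap year in the Julian calendar.

yes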